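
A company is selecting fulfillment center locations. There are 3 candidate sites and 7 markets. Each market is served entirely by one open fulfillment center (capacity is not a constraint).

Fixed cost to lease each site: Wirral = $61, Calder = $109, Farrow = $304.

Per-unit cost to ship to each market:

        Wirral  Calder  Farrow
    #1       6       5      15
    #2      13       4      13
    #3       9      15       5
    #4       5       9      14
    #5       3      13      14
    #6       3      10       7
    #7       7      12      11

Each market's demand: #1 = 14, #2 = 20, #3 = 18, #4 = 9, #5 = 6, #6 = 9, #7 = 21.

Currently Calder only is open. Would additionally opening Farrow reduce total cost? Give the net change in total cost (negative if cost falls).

Current service cost with {Calder}: 921.
Adding Farrow: each market re-picks its cheapest; new service cost 693, saving 228.
Extra fixed cost: 304. Net change = 304 − 228 = 76.
(Totals: 1030 → 1106.)

No — net change +76 (cost rises by 76).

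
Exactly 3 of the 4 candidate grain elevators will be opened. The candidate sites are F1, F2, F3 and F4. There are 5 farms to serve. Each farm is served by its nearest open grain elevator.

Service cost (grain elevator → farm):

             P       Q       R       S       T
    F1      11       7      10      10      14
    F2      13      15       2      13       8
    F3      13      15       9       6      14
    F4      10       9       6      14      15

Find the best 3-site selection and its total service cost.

Choose F1, F2 and F3; total service cost 34.

With exactly 3 open, each farm uses its cheapest among the chosen.
{F1, F2, F3}: P→F1 11, Q→F1 7, R→F2 2, S→F3 6, T→F2 8. Service cost 34.
{F2, F3, F4}: service cost 35
{F1, F2, F4}: service cost 37
Among all 4 size-3 choices, {F1, F2, F3} is lowest.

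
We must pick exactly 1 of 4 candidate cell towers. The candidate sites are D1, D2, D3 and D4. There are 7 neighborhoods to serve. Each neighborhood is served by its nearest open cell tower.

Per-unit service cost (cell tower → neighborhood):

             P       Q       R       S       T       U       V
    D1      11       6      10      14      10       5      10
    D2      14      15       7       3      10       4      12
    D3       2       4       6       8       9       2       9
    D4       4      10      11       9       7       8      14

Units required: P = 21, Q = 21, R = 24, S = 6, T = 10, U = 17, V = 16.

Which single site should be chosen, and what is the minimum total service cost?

Choose D3 only; total service cost 586.

With exactly 1 open, each neighborhood uses its cheapest among the chosen.
{D3}: P→D3 2·21=42, Q→D3 4·21=84, R→D3 6·24=144, S→D3 8·6=48, T→D3 9·10=90, U→D3 2·17=34, V→D3 9·16=144. Service cost 586.
{D1}: service cost 1026
{D4}: service cost 1042
Among all 4 size-1 choices, {D3} is lowest.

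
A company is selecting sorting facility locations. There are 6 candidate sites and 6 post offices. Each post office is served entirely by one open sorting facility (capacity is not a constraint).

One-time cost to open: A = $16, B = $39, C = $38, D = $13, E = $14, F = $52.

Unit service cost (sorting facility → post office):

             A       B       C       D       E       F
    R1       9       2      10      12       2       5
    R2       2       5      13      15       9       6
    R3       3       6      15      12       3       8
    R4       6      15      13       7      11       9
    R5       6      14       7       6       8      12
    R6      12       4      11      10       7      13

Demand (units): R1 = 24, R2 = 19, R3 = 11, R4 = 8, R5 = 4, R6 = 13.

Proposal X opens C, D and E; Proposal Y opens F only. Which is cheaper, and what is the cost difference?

Proposal X: {C, D, E}: R1→E 2·24=48, R2→E 9·19=171, R3→E 3·11=33, R4→D 7·8=56, R5→D 6·4=24, R6→E 7·13=91. Service 423; fixed 65; total 488.
Proposal Y: {F}: R1→F 5·24=120, R2→F 6·19=114, R3→F 8·11=88, R4→F 9·8=72, R5→F 12·4=48, R6→F 13·13=169. Service 611; fixed 52; total 663.
Difference: |488 − 663| = 175.

Proposal X is cheaper by 175.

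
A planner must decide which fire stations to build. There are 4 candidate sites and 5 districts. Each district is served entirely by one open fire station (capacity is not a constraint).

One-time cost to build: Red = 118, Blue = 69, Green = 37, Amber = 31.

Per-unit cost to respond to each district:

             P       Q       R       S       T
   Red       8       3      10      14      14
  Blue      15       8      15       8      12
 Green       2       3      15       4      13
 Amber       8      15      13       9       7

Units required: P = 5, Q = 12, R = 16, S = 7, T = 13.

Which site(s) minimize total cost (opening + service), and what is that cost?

For any fixed open set, each district goes to its cheapest open site; total = fixed + service.
{Green, Amber}: P→Green 2·5=10, Q→Green 3·12=36, R→Amber 13·16=208, S→Green 4·7=28, T→Amber 7·13=91. Service 373; fixed 68; total 441.
{Blue, Green, Amber}: P→Green 2·5=10, Q→Green 3·12=36, R→Amber 13·16=208, S→Green 4·7=28, T→Amber 7·13=91. Service 373; fixed 137; total 510.
{Red, Green, Amber}: service 325 + fixed 186 = 511
{Red, Blue, Green, Amber}: service 325 + fixed 255 = 580
(All 15 nonempty subsets were checked; Green and Amber is lowest.)

Open Green and Amber; minimum total cost 441.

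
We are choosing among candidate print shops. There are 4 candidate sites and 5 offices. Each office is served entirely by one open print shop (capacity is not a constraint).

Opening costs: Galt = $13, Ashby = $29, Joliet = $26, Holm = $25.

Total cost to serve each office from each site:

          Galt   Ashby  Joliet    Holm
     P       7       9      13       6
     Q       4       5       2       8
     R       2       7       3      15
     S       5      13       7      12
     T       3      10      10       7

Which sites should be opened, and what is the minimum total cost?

For any fixed open set, each office goes to its cheapest open site; total = fixed + service.
{Galt}: P→Galt 7, Q→Galt 4, R→Galt 2, S→Galt 5, T→Galt 3. Service 21; fixed 13; total 34.
{Galt, Joliet}: service 19 + fixed 39 = 58
{Galt, Holm}: service 20 + fixed 38 = 58
{Galt, Ashby, Joliet, Holm}: service 18 + fixed 93 = 111
(All 15 nonempty subsets were checked; Galt only is lowest.)

Open Galt only; minimum total cost 34.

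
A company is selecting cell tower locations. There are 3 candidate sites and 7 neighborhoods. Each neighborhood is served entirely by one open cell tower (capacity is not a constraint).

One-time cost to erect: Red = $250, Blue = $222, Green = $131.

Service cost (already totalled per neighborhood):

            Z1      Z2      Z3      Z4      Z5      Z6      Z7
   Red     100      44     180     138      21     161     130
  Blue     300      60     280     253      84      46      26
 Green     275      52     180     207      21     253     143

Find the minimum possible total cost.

For any fixed open set, each neighborhood goes to its cheapest open site; total = fixed + service.
{Red}: Z1→Red 100, Z2→Red 44, Z3→Red 180, Z4→Red 138, Z5→Red 21, Z6→Red 161, Z7→Red 130. Service 774; fixed 250; total 1024.
{Red, Blue}: Z1→Red 100, Z2→Red 44, Z3→Red 180, Z4→Red 138, Z5→Red 21, Z6→Blue 46, Z7→Blue 26. Service 555; fixed 472; total 1027.
{Red, Green}: service 774 + fixed 381 = 1155
{Red, Blue, Green}: Z1→Red 100, Z2→Red 44, Z3→Red 180, Z4→Red 138, Z5→Red 21, Z6→Blue 46, Z7→Blue 26. Service 555; fixed 603; total 1158.
No other subset beats 1024.

Minimum total cost: 1024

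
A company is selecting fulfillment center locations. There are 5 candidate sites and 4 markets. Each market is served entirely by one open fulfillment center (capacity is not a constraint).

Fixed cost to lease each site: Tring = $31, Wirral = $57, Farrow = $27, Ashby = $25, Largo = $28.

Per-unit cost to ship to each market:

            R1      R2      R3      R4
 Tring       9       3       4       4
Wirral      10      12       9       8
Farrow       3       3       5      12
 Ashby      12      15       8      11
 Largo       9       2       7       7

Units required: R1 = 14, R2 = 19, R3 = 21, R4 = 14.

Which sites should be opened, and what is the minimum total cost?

For any fixed open set, each market goes to its cheapest open site; total = fixed + service.
{Tring, Farrow}: R1→Farrow 3·14=42, R2→Tring 3·19=57, R3→Tring 4·21=84, R4→Tring 4·14=56. Service 239; fixed 58; total 297.
{Tring, Farrow, Largo}: service 220 + fixed 86 = 306
{Tring, Farrow, Ashby}: service 239 + fixed 83 = 322
{Tring, Wirral, Farrow, Ashby, Largo}: service 220 + fixed 168 = 388
No other subset beats 297.

Open Tring and Farrow; minimum total cost 297.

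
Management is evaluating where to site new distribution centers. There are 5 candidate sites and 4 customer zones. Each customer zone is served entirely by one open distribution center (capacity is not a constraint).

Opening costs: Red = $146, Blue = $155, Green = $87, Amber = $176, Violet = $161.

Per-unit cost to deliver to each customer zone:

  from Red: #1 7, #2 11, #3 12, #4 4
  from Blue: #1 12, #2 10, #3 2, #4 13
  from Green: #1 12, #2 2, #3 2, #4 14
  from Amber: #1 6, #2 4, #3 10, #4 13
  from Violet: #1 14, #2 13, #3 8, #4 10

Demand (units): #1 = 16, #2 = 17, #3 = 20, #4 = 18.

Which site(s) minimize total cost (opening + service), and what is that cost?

Open Red and Green; minimum total cost 491.

For any fixed open set, each customer zone goes to its cheapest open site; total = fixed + service.
{Red, Green}: #1→Red 7·16=112, #2→Green 2·17=34, #3→Green 2·20=40, #4→Red 4·18=72. Service 258; fixed 233; total 491.
{Green}: service 518 + fixed 87 = 605
{Red, Blue, Green}: #1→Red 7·16=112, #2→Green 2·17=34, #3→Blue 2·20=40, #4→Red 4·18=72. Service 258; fixed 388; total 646.
{Red, Blue, Green, Amber, Violet}: #1→Amber 6·16=96, #2→Green 2·17=34, #3→Blue 2·20=40, #4→Red 4·18=72. Service 242; fixed 725; total 967.
No other subset beats 491.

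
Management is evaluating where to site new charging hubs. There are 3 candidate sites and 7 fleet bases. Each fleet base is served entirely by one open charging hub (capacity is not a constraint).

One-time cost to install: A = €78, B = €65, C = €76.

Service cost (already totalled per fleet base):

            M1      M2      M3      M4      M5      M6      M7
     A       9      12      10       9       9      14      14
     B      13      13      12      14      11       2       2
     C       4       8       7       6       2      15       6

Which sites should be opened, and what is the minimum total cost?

For any fixed open set, each fleet base goes to its cheapest open site; total = fixed + service.
{C}: M1→C 4, M2→C 8, M3→C 7, M4→C 6, M5→C 2, M6→C 15, M7→C 6. Service 48; fixed 76; total 124.
{B}: service 67 + fixed 65 = 132
{A}: service 77 + fixed 78 = 155
{A, B, C}: M1→C 4, M2→C 8, M3→C 7, M4→C 6, M5→C 2, M6→B 2, M7→B 2. Service 31; fixed 219; total 250.
(All 7 nonempty subsets were checked; C only is lowest.)

Open C only; minimum total cost 124.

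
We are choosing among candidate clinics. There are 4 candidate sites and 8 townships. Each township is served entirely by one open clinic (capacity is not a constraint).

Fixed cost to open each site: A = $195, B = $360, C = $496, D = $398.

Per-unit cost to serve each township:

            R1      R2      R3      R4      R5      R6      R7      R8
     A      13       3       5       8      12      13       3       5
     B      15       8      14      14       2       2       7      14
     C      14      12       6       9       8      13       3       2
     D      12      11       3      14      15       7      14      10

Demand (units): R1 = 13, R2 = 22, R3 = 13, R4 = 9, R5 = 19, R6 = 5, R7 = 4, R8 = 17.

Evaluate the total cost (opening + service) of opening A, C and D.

Each township is assigned to its cheapest site among the open ones.
{A, C, D}: R1→D 12·13=156, R2→A 3·22=66, R3→D 3·13=39, R4→A 8·9=72, R5→C 8·19=152, R6→D 7·5=35, R7→A 3·4=12, R8→C 2·17=34. Service 566; fixed 1089; total 1655.

Total cost: 1655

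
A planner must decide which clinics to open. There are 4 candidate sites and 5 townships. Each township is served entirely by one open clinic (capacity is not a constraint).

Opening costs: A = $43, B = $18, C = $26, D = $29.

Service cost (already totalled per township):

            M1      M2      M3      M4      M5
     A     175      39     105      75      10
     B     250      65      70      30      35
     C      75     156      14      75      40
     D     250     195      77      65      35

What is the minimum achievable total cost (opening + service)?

Minimum total cost: 255

For any fixed open set, each township goes to its cheapest open site; total = fixed + service.
{A, B, C}: M1→C 75, M2→A 39, M3→C 14, M4→B 30, M5→A 10. Service 168; fixed 87; total 255.
{B, C}: service 219 + fixed 44 = 263
{A, C}: service 213 + fixed 69 = 282
{A, B, C, D}: service 168 + fixed 116 = 284
No other subset beats 255.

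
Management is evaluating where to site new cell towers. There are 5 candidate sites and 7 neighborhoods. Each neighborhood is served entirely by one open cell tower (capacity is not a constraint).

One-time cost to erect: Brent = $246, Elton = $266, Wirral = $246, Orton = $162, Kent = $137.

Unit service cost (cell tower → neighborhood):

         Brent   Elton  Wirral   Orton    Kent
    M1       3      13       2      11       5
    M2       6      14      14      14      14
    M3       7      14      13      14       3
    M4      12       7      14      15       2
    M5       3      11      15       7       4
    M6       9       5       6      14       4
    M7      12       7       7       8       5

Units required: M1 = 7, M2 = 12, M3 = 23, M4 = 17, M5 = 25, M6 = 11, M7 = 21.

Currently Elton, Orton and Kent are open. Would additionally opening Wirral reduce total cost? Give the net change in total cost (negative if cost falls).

No — net change +225 (cost rises by 225).

Current service cost with {Elton, Orton, Kent}: 555.
Adding Wirral: each neighborhood re-picks its cheapest; new service cost 534, saving 21.
Extra fixed cost: 246. Net change = 246 − 21 = 225.
(Totals: 1120 → 1345.)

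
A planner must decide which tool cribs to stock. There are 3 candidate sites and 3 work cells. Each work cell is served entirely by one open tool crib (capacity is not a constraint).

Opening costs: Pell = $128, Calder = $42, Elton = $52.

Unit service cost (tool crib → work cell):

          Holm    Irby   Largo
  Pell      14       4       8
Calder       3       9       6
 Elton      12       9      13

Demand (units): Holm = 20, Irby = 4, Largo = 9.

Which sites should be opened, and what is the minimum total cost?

For any fixed open set, each work cell goes to its cheapest open site; total = fixed + service.
{Calder}: Holm→Calder 3·20=60, Irby→Calder 9·4=36, Largo→Calder 6·9=54. Service 150; fixed 42; total 192.
{Calder, Elton}: service 150 + fixed 94 = 244
{Pell, Calder}: Holm→Calder 3·20=60, Irby→Pell 4·4=16, Largo→Calder 6·9=54. Service 130; fixed 170; total 300.
{Pell, Calder, Elton}: service 130 + fixed 222 = 352
No other subset beats 192.

Open Calder only; minimum total cost 192.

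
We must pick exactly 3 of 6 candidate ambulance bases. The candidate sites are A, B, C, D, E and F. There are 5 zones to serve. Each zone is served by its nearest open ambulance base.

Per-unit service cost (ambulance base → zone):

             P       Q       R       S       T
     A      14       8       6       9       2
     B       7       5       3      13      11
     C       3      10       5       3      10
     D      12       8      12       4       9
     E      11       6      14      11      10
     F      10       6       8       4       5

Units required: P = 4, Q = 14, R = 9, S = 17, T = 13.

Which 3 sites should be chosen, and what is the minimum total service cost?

Choose A, B and C; total service cost 186.

With exactly 3 open, each zone uses its cheapest among the chosen.
{A, B, C}: P→C 3·4=12, Q→B 5·14=70, R→B 3·9=27, S→C 3·17=51, T→A 2·13=26. Service cost 186.
{A, C, E}: service cost 218
{A, C, F}: service cost 218
Among all 20 size-3 choices, {A, B, C} is lowest.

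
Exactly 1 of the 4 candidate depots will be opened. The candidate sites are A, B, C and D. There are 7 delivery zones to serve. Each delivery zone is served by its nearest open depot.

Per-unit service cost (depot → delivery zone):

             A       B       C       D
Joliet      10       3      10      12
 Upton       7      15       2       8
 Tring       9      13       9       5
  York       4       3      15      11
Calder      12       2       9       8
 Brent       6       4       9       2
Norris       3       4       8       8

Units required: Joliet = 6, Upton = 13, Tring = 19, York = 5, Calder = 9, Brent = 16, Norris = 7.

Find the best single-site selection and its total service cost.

Choose D only; total service cost 486.

With exactly 1 open, each delivery zone uses its cheapest among the chosen.
{D}: Joliet→D 12·6=72, Upton→D 8·13=104, Tring→D 5·19=95, York→D 11·5=55, Calder→D 8·9=72, Brent→D 2·16=32, Norris→D 8·7=56. Service cost 486.
{A}: service cost 567
{B}: service cost 585
Among all 4 size-1 choices, {D} is lowest.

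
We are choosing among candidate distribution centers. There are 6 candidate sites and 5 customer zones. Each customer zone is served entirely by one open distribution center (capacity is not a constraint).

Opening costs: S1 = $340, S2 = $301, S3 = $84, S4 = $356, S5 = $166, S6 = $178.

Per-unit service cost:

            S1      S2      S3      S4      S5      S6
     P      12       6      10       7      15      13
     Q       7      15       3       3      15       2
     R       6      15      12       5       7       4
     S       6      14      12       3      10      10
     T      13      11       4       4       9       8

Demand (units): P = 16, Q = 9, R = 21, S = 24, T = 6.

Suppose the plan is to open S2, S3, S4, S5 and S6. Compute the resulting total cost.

Total cost: 1379

Each customer zone is assigned to its cheapest site among the open ones.
{S2, S3, S4, S5, S6}: P→S2 6·16=96, Q→S6 2·9=18, R→S6 4·21=84, S→S4 3·24=72, T→S3 4·6=24. Service 294; fixed 1085; total 1379.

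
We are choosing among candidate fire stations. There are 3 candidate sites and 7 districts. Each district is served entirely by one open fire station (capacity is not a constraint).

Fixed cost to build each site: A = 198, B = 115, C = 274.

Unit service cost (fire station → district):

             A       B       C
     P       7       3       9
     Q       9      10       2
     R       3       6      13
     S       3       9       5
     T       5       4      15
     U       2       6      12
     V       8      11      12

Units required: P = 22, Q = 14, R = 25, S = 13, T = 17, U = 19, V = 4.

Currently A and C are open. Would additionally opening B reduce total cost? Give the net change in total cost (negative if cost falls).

No — net change +10 (cost rises by 10).

Current service cost with {A, C}: 451.
Adding B: each district re-picks its cheapest; new service cost 346, saving 105.
Extra fixed cost: 115. Net change = 115 − 105 = 10.
(Totals: 923 → 933.)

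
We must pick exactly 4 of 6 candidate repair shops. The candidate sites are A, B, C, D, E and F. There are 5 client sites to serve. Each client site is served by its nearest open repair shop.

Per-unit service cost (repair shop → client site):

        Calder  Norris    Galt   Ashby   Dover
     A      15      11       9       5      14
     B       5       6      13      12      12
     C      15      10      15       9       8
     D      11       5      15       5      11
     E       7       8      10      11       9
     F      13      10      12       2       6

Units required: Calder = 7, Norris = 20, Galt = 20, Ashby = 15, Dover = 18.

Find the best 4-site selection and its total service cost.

Choose A, B, D and F; total service cost 453.

With exactly 4 open, each client site uses its cheapest among the chosen.
{A, B, D, F}: Calder→B 5·7=35, Norris→D 5·20=100, Galt→A 9·20=180, Ashby→F 2·15=30, Dover→F 6·18=108. Service cost 453.
{A, D, E, F}: service cost 467
{A, B, C, F}: service cost 473
Among all 15 size-4 choices, {A, B, D, F} is lowest.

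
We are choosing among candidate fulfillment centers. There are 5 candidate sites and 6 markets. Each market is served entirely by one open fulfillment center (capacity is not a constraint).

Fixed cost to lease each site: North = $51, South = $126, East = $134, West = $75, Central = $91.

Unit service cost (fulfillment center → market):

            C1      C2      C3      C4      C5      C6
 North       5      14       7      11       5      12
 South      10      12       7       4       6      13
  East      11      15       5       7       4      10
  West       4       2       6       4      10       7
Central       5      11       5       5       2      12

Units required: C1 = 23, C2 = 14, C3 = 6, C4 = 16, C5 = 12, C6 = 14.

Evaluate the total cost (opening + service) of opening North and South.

Total cost: 794

Each market is assigned to its cheapest site among the open ones.
{North, South}: C1→North 5·23=115, C2→South 12·14=168, C3→North 7·6=42, C4→South 4·16=64, C5→North 5·12=60, C6→North 12·14=168. Service 617; fixed 177; total 794.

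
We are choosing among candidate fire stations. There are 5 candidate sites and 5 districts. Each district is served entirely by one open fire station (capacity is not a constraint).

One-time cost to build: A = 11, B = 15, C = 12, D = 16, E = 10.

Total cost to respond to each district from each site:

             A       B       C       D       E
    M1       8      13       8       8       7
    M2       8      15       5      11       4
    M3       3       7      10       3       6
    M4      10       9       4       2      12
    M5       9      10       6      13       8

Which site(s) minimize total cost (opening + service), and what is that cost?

For any fixed open set, each district goes to its cheapest open site; total = fixed + service.
{C}: M1→C 8, M2→C 5, M3→C 10, M4→C 4, M5→C 6. Service 33; fixed 12; total 45.
{E}: service 37 + fixed 10 = 47
{A}: service 38 + fixed 11 = 49
{A, B, C, D, E}: M1→E 7, M2→E 4, M3→A 3, M4→D 2, M5→C 6. Service 22; fixed 64; total 86.
No other subset beats 45.

Open C only; minimum total cost 45.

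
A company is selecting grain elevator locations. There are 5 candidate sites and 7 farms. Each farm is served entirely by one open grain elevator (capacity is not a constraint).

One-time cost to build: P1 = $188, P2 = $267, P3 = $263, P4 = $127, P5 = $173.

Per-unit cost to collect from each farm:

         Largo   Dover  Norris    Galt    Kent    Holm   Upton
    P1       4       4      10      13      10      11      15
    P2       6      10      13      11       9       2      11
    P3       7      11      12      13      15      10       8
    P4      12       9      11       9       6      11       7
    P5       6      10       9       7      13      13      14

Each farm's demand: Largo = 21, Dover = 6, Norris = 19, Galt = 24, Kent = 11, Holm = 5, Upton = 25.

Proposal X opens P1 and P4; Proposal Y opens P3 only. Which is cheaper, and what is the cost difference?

Proposal X: {P1, P4}: Largo→P1 4·21=84, Dover→P1 4·6=24, Norris→P1 10·19=190, Galt→P4 9·24=216, Kent→P4 6·11=66, Holm→P1 11·5=55, Upton→P4 7·25=175. Service 810; fixed 315; total 1125.
Proposal Y: {P3}: Largo→P3 7·21=147, Dover→P3 11·6=66, Norris→P3 12·19=228, Galt→P3 13·24=312, Kent→P3 15·11=165, Holm→P3 10·5=50, Upton→P3 8·25=200. Service 1168; fixed 263; total 1431.
Difference: |1125 − 1431| = 306.

Proposal X is cheaper by 306.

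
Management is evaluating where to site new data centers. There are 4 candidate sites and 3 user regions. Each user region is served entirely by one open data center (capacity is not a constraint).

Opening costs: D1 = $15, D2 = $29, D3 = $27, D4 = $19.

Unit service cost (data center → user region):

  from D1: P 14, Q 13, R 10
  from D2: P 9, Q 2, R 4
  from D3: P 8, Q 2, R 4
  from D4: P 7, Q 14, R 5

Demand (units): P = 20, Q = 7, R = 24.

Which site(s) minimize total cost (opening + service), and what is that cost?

Open D3 and D4; minimum total cost 296.

For any fixed open set, each user region goes to its cheapest open site; total = fixed + service.
{D3, D4}: P→D4 7·20=140, Q→D3 2·7=14, R→D3 4·24=96. Service 250; fixed 46; total 296.
{D3}: P→D3 8·20=160, Q→D3 2·7=14, R→D3 4·24=96. Service 270; fixed 27; total 297.
{D2, D4}: service 250 + fixed 48 = 298
{D1, D2, D3, D4}: service 250 + fixed 90 = 340
No other subset beats 296.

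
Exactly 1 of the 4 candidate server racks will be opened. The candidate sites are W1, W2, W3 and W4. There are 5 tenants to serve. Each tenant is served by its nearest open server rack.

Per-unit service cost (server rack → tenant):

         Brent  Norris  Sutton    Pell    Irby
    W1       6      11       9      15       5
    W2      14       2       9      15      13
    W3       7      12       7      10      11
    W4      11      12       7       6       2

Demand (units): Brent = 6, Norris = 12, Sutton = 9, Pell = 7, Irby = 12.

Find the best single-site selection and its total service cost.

Choose W4 only; total service cost 339.

With exactly 1 open, each tenant uses its cheapest among the chosen.
{W4}: Brent→W4 11·6=66, Norris→W4 12·12=144, Sutton→W4 7·9=63, Pell→W4 6·7=42, Irby→W4 2·12=24. Service cost 339.
{W1}: service cost 414
{W2}: service cost 450
Among all 4 size-1 choices, {W4} is lowest.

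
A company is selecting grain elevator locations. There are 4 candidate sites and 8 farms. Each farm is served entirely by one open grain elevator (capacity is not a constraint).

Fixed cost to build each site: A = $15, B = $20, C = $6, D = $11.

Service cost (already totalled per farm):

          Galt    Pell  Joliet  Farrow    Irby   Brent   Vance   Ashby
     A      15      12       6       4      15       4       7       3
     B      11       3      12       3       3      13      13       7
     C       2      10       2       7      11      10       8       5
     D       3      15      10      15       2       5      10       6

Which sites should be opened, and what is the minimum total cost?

Open C and D; minimum total cost 58.

For any fixed open set, each farm goes to its cheapest open site; total = fixed + service.
{C, D}: Galt→C 2, Pell→C 10, Joliet→C 2, Farrow→C 7, Irby→D 2, Brent→D 5, Vance→C 8, Ashby→C 5. Service 41; fixed 17; total 58.
{C}: Galt→C 2, Pell→C 10, Joliet→C 2, Farrow→C 7, Irby→C 11, Brent→C 10, Vance→C 8, Ashby→C 5. Service 55; fixed 6; total 61.
{B, C}: service 36 + fixed 26 = 62
{A, B, C, D}: service 26 + fixed 52 = 78
No other subset beats 58.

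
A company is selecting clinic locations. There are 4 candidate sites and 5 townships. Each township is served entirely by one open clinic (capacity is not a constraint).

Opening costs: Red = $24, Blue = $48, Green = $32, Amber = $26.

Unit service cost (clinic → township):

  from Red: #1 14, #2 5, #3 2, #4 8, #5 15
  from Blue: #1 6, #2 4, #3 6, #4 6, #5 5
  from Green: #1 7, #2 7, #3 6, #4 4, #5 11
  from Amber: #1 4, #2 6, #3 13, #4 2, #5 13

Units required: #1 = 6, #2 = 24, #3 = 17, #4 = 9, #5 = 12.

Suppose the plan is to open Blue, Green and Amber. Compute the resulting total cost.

Each township is assigned to its cheapest site among the open ones.
{Blue, Green, Amber}: #1→Amber 4·6=24, #2→Blue 4·24=96, #3→Blue 6·17=102, #4→Amber 2·9=18, #5→Blue 5·12=60. Service 300; fixed 106; total 406.

Total cost: 406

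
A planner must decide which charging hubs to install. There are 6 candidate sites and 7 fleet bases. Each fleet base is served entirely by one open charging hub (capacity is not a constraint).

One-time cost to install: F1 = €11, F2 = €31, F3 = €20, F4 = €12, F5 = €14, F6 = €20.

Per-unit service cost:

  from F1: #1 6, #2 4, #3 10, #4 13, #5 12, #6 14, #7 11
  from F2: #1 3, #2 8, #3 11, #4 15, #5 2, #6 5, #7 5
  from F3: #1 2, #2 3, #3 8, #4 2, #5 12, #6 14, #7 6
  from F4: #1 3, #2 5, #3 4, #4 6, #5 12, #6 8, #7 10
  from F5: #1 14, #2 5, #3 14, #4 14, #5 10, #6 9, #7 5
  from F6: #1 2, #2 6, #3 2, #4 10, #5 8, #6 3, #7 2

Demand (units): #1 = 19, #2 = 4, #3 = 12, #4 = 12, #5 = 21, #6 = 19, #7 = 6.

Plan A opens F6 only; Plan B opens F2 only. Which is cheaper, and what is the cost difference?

Plan A: {F6}: #1→F6 2·19=38, #2→F6 6·4=24, #3→F6 2·12=24, #4→F6 10·12=120, #5→F6 8·21=168, #6→F6 3·19=57, #7→F6 2·6=12. Service 443; fixed 20; total 463.
Plan B: {F2}: #1→F2 3·19=57, #2→F2 8·4=32, #3→F2 11·12=132, #4→F2 15·12=180, #5→F2 2·21=42, #6→F2 5·19=95, #7→F2 5·6=30. Service 568; fixed 31; total 599.
Difference: |463 − 599| = 136.

Plan A is cheaper by 136.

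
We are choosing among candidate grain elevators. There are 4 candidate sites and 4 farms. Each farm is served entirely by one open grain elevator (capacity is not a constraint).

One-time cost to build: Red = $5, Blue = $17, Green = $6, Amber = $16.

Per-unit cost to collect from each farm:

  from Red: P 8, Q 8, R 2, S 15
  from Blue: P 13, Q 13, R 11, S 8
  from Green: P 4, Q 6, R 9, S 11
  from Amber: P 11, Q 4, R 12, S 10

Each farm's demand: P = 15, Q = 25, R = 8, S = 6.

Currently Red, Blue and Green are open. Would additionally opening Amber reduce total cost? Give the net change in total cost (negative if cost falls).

Current service cost with {Red, Blue, Green}: 274.
Adding Amber: each farm re-picks its cheapest; new service cost 224, saving 50.
Extra fixed cost: 16. Net change = 16 − 50 = -34.
(Totals: 302 → 268.)

Yes — net change −34 (cost falls by 34).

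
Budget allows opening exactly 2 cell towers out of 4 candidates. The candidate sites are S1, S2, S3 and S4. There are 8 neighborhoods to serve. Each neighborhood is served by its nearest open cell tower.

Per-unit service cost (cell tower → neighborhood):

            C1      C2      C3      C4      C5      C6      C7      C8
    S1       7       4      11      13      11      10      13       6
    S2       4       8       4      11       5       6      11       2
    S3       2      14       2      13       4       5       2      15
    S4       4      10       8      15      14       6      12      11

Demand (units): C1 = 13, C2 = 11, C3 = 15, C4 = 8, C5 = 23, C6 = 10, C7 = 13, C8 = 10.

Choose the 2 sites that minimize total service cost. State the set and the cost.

With exactly 2 open, each neighborhood uses its cheapest among the chosen.
{S2, S3}: C1→S3 2·13=26, C2→S2 8·11=88, C3→S3 2·15=30, C4→S2 11·8=88, C5→S3 4·23=92, C6→S3 5·10=50, C7→S3 2·13=26, C8→S2 2·10=20. Service cost 420.
{S1, S3}: service cost 432
{S3, S4}: service cost 548
Among all 6 size-2 choices, {S2, S3} is lowest.

Choose S2 and S3; total service cost 420.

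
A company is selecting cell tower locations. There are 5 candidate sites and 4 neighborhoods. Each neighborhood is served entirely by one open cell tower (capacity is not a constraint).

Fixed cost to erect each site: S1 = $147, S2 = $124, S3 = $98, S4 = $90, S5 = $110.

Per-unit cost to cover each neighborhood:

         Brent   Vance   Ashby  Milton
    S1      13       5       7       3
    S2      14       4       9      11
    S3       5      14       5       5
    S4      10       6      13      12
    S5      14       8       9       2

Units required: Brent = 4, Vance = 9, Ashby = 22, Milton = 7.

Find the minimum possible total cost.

For any fixed open set, each neighborhood goes to its cheapest open site; total = fixed + service.
{S3}: Brent→S3 5·4=20, Vance→S3 14·9=126, Ashby→S3 5·22=110, Milton→S3 5·7=35. Service 291; fixed 98; total 389.
{S3, S4}: Brent→S3 5·4=20, Vance→S4 6·9=54, Ashby→S3 5·22=110, Milton→S3 5·7=35. Service 219; fixed 188; total 407.
{S1}: service 272 + fixed 147 = 419
{S1, S2, S3, S4, S5}: service 180 + fixed 569 = 749
No other subset beats 389.

Minimum total cost: 389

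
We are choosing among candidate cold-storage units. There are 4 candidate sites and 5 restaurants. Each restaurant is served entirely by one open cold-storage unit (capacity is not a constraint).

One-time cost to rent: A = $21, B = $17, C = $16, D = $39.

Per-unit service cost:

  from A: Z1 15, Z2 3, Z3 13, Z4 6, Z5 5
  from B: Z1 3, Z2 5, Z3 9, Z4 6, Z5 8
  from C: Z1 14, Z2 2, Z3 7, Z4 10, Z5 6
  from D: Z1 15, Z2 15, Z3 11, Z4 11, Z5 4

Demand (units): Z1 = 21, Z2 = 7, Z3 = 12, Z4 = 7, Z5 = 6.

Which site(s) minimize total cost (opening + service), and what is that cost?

Open B and C; minimum total cost 272.

For any fixed open set, each restaurant goes to its cheapest open site; total = fixed + service.
{B, C}: Z1→B 3·21=63, Z2→C 2·7=14, Z3→C 7·12=84, Z4→B 6·7=42, Z5→C 6·6=36. Service 239; fixed 33; total 272.
{A, B, C}: service 233 + fixed 54 = 287
{B, C, D}: service 227 + fixed 72 = 299
{A, B, C, D}: service 227 + fixed 93 = 320
(All 15 nonempty subsets were checked; B and C is lowest.)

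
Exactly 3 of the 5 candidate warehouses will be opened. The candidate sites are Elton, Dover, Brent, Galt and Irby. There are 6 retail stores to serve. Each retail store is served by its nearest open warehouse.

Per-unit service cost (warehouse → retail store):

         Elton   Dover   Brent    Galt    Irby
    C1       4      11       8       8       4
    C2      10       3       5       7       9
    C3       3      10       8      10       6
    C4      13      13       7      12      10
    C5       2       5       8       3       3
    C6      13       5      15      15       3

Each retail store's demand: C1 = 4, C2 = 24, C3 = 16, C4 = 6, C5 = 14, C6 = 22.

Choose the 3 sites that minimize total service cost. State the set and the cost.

With exactly 3 open, each retail store uses its cheapest among the chosen.
{Elton, Dover, Irby}: C1→Elton 4·4=16, C2→Dover 3·24=72, C3→Elton 3·16=48, C4→Irby 10·6=60, C5→Elton 2·14=28, C6→Irby 3·22=66. Service cost 290.
{Elton, Dover, Brent}: service cost 316
{Elton, Brent, Irby}: service cost 320
Among all 10 size-3 choices, {Elton, Dover, Irby} is lowest.

Choose Elton, Dover and Irby; total service cost 290.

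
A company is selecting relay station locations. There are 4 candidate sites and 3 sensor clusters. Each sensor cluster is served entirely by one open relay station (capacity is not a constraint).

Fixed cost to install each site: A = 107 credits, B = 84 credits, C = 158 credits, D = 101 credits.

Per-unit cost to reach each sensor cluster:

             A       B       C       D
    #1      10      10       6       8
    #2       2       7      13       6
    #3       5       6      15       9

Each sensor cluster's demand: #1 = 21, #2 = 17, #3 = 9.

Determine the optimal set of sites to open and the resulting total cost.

For any fixed open set, each sensor cluster goes to its cheapest open site; total = fixed + service.
{A}: #1→A 10·21=210, #2→A 2·17=34, #3→A 5·9=45. Service 289; fixed 107; total 396.
{D}: service 351 + fixed 101 = 452
{A, D}: #1→D 8·21=168, #2→A 2·17=34, #3→A 5·9=45. Service 247; fixed 208; total 455.
{A, B, C, D}: #1→C 6·21=126, #2→A 2·17=34, #3→A 5·9=45. Service 205; fixed 450; total 655.
(All 15 nonempty subsets were checked; A only is lowest.)

Open A only; minimum total cost 396.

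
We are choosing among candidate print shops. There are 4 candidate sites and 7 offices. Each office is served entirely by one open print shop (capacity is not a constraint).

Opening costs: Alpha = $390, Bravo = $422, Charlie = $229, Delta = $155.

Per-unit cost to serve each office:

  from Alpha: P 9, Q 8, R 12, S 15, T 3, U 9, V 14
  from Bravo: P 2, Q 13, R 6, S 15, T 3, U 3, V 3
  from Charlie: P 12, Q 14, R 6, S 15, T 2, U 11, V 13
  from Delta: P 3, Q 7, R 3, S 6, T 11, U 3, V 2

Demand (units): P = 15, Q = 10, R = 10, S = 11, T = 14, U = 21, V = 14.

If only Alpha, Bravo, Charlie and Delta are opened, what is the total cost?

Total cost: 1511

Each office is assigned to its cheapest site among the open ones.
{Alpha, Bravo, Charlie, Delta}: P→Bravo 2·15=30, Q→Delta 7·10=70, R→Delta 3·10=30, S→Delta 6·11=66, T→Charlie 2·14=28, U→Bravo 3·21=63, V→Delta 2·14=28. Service 315; fixed 1196; total 1511.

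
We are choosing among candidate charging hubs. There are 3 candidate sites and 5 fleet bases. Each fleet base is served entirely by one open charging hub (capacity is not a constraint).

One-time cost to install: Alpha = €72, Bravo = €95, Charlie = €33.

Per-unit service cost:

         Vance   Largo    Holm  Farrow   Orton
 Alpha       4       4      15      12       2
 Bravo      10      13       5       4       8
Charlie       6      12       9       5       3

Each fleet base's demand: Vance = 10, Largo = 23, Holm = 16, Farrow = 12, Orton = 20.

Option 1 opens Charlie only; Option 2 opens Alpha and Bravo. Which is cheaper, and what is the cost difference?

Option 1: {Charlie}: Vance→Charlie 6·10=60, Largo→Charlie 12·23=276, Holm→Charlie 9·16=144, Farrow→Charlie 5·12=60, Orton→Charlie 3·20=60. Service 600; fixed 33; total 633.
Option 2: {Alpha, Bravo}: Vance→Alpha 4·10=40, Largo→Alpha 4·23=92, Holm→Bravo 5·16=80, Farrow→Bravo 4·12=48, Orton→Alpha 2·20=40. Service 300; fixed 167; total 467.
Difference: |633 − 467| = 166.

Option 2 is cheaper by 166.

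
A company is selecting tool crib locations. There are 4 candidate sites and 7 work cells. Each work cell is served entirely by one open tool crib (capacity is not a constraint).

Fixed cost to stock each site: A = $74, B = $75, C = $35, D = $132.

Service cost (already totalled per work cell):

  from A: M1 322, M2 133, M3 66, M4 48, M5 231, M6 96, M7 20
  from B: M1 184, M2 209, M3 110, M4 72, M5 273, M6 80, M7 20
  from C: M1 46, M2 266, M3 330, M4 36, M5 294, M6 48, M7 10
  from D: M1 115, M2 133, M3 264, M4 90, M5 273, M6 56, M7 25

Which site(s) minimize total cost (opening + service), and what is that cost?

For any fixed open set, each work cell goes to its cheapest open site; total = fixed + service.
{A, C}: M1→C 46, M2→A 133, M3→A 66, M4→C 36, M5→A 231, M6→C 48, M7→C 10. Service 570; fixed 109; total 679.
{A, B, C}: M1→C 46, M2→A 133, M3→A 66, M4→C 36, M5→A 231, M6→C 48, M7→C 10. Service 570; fixed 184; total 754.
{A, C, D}: service 570 + fixed 241 = 811
{A, B, C, D}: service 570 + fixed 316 = 886
No other subset beats 679.

Open A and C; minimum total cost 679.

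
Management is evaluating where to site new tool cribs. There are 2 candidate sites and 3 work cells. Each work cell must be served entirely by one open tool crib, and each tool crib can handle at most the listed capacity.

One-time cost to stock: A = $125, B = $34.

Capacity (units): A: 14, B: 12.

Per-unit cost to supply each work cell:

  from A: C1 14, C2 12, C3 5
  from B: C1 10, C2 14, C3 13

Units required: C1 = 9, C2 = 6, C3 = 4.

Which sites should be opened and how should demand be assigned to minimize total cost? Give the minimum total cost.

Minimum total cost: 341

Open {A, B}: C1→B 10·9=90, C2→A 12·6=72, C3→A 5·4=20.
Loads: A carries 10/14, B carries 9/12. Service 182; fixed 159; total 341.
Next best feasible plan costs 389.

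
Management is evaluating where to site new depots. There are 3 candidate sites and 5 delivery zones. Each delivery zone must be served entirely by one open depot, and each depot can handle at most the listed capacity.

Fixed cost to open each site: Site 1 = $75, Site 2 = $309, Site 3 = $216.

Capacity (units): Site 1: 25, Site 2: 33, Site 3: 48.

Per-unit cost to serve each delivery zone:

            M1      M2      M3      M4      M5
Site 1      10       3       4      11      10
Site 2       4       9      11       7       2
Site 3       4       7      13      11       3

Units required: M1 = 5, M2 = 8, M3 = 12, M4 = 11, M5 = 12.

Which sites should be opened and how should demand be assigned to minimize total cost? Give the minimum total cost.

Open {Site 1, Site 3}: M1→Site 3 4·5=20, M2→Site 1 3·8=24, M3→Site 1 4·12=48, M4→Site 3 11·11=121, M5→Site 3 3·12=36.
Loads: Site 1 carries 20/25, Site 3 carries 28/48. Service 249; fixed 291; total 540.
Next best feasible plan costs 570.

Minimum total cost: 540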